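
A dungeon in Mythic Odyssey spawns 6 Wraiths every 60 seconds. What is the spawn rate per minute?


Spawns per minute = count * (60 / interval)
= 6 * (60 / 60)
= 6 * 1.0
= 6.0

6.0 per minute


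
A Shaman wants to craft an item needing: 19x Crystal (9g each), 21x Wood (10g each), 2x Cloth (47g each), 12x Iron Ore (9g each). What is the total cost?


Cost breakdown:
  Crystal: 19 * 9 = 171
  Wood: 21 * 10 = 210
  Cloth: 2 * 47 = 94
  Iron Ore: 12 * 9 = 108
Total = 171 + 210 + 94 + 108 = 583

583 gold


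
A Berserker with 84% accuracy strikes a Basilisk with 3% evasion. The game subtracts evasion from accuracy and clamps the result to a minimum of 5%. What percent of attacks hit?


accuracy - evasion = 84 - 3 = 81
Apply floor: max(81, 5) = 81
Hit chance = 81%

81%


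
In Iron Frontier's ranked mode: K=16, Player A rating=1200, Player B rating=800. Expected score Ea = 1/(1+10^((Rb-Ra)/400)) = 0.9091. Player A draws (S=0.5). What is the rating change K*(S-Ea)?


Elo update: delta = K * (S - Ea), where S = 0.5 (draws)
S - Ea = 0.5 - 0.9091 = -0.4091
Rating change = 16 * -0.4091
= -6.55

-6.55 rating points


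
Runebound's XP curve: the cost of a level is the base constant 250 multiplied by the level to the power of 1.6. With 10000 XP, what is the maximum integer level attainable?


XP = 250 * level^1.6, so level = (XP / 250)^(1/1.6)
= (10000 / 250)^(1/1.6)
= 40.0^0.625
= 10.0297
Floor: level = 10

level 10


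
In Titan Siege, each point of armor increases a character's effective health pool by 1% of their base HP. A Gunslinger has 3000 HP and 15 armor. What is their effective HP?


EHP = 3000 * (1 + 15/100)
= 3000 * (1 + 0.15)
= 3000 * 1.15
= 3450.0

3450.0 EHP


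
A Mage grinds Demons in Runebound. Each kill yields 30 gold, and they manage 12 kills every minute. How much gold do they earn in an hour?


Gold per minute = 30 * 12 = 360
Gold per hour = 360 * 60 = 21600

21600 gold/hour


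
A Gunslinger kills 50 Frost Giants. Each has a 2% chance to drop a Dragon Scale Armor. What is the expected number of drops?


Expected drops = kills * (drop_rate / 100)
= 50 * (2 / 100)
= 50 * 0.02
= 1.0

1.0 drops


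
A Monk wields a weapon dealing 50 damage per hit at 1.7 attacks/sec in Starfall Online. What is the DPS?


DPS = damage * attack_speed
= 50 * 1.7
= 85.0

85.0 DPS


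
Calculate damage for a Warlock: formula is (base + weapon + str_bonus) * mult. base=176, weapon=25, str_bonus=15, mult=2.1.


Sum base + weapon + str = 176 + 25 + 15 = 216
Multiply by 2.1:
216 * 2.1 = 453.6

453.6 damage


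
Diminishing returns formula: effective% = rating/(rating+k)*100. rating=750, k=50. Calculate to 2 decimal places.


effective% = rating / (rating + k) * 100
= 750 / (750 + 50) * 100
= 750 / 800 * 100
= 0.9375 * 100
= 93.75%

93.75%


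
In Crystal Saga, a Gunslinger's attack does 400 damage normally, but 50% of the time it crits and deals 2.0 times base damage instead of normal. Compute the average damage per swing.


E[dmg] = base * (1 + crit_chance * (crit_mult - 1))
cc as decimal = 50/100 = 0.5
cm - 1 = 2.0 - 1 = 1.0
Bonus factor = 0.5 * 1.0 = 0.5
Total multiplier = 1 + 0.5 = 1.5
Expected damage = 400 * 1.5 = 600.00

600.00 damage


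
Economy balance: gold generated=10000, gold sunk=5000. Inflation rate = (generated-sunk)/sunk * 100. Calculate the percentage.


Net gold = 10000 - 5000 = 5000
Inflation rate = net / sunk * 100 = 5000 / 5000 * 100
= 1.0 * 100
= 100.00%

100.00%


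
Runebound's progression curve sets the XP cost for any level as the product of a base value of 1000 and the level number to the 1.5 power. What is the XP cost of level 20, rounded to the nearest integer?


XP = 1000 * level^1.5
Substitute level = 20:
XP = 1000 * 20^1.5
= 1000 * 89.4427
= 89443

89443 XP


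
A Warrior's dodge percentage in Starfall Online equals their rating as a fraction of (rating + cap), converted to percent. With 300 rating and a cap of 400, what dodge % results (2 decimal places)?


dodge% = 300 / (300 + 400) * 100
= 300 / 700 * 100
= 0.428571 * 100
= 42.86%

42.86%


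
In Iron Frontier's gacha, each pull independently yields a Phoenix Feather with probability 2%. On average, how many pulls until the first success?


Expected pulls for a geometric distribution = 1/p = 100 / rate%
= 100 / 2
= 50.0

50.0 pulls


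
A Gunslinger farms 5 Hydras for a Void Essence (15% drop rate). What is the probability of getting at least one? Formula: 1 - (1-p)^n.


P(at least one) = 1 - P(none) = 1 - (1-p)^n
p = 15/100 = 0.15
1 - p = 0.85
(1 - p)^5 = 0.85^5 = 0.443705
P(at least one) = 1 - 0.443705 = 0.5563

0.5563


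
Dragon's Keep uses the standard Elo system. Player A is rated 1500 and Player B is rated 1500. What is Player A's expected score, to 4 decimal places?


Elo expected score: Ea = 1/(1 + 10^((Rb-Ra)/400))
Rb - Ra = 1500 - 1500 = 0
(Rb-Ra)/400 = 0/400 = 0.0
10^0.0 = 1.0
Ea = 1/(1 + 1.0) = 1/2.0 = 0.5000

0.5000


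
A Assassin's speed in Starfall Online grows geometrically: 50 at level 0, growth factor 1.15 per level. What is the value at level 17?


value = base * growth^level
= 50 * 1.15^17
= 50 * 10.761264
= 538.06

538.06 speed


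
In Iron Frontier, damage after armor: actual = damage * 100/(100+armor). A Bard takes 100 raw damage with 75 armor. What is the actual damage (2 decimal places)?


actual = 100 * 100 / (100 + 75)
= 100 * 100 / 175
= 10000 / 175
= 57.14

57.14 damage


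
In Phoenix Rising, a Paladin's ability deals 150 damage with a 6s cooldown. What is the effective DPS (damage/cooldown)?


DPS = damage / cooldown
= 150 / 6
= 25.00

25.00 DPS


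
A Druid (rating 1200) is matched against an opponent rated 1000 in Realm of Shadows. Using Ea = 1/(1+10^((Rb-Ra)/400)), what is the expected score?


Elo expected score: Ea = 1/(1 + 10^((Rb-Ra)/400))
Rb - Ra = 1000 - 1200 = -200
(Rb-Ra)/400 = -200/400 = -0.5
10^-0.5 = 0.316228
Ea = 1/(1 + 0.316228) = 1/1.316228 = 0.7597

0.7597


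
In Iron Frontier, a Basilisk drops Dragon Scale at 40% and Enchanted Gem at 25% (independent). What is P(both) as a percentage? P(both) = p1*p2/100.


For independent events, P(both) = P(A) * P(B)
= 40% * 25%
= 1000 / 100 %
= 10.0%

10.0%


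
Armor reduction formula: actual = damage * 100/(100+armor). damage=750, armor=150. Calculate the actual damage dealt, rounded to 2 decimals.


actual = 750 * 100 / (100 + 150)
= 750 * 100 / 250
= 75000 / 250
= 300.00

300.00 damage


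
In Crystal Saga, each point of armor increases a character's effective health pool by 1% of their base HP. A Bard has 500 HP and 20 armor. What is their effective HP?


EHP = 500 * (1 + 20/100)
= 500 * (1 + 0.2)
= 500 * 1.2
= 600.0

600.0 EHP


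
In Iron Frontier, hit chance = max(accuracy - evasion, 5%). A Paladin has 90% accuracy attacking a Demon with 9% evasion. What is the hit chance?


accuracy - evasion = 90 - 9 = 81
Apply floor: max(81, 5) = 81
Hit chance = 81%

81%


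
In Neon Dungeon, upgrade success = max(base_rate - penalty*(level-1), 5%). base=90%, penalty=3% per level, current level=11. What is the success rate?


raw_rate = 90 - 3 * (11 - 1)
= 90 - 3 * 10
= 90 - 30
= 60
Apply floor: max(60, 5) = 60%

60%


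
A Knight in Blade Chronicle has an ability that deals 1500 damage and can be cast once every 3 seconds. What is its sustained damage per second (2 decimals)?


DPS = damage / cooldown
= 1500 / 3
= 500.00

500.00 DPS


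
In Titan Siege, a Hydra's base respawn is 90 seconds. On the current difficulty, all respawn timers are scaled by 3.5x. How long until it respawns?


Respawn time = base * multiplier
= 90 * 3.5
= 315.0 seconds

315.0 seconds


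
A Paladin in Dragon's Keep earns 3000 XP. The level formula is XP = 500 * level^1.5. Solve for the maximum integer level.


XP = 500 * level^1.5, so level = (XP / 500)^(1/1.5)
= (3000 / 500)^(1/1.5)
= 6.0^0.6667
= 3.3019
Floor: level = 3

level 3


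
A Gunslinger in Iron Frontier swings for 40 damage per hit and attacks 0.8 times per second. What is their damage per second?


DPS = damage * attack_speed
= 40 * 0.8
= 32.0

32.0 DPS


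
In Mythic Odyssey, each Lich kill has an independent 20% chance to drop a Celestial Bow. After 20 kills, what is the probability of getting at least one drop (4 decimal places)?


P(at least one) = 1 - P(none) = 1 - (1-p)^n
p = 20/100 = 0.2
1 - p = 0.8
(1 - p)^20 = 0.8^20 = 0.011529
P(at least one) = 1 - 0.011529 = 0.9885

0.9885


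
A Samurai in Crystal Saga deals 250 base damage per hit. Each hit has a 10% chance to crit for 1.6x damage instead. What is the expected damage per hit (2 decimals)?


E[dmg] = base * (1 + crit_chance * (crit_mult - 1))
cc as decimal = 10/100 = 0.1
cm - 1 = 1.6 - 1 = 0.6
Bonus factor = 0.1 * 0.6 = 0.06
Total multiplier = 1 + 0.06 = 1.06
Expected damage = 250 * 1.06 = 265.00

265.00 damage


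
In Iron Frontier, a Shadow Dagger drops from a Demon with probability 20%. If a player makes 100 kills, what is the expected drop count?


Expected drops = kills * (drop_rate / 100)
= 100 * (20 / 100)
= 100 * 0.2
= 20.0

20.0 drops


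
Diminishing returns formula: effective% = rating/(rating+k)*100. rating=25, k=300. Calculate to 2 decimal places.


effective% = rating / (rating + k) * 100
= 25 / (25 + 300) * 100
= 25 / 325 * 100
= 0.076923 * 100
= 7.69%

7.69%


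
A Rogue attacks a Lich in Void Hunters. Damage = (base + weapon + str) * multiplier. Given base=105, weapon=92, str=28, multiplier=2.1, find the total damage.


Sum base + weapon + str = 105 + 92 + 28 = 225
Multiply by 2.1:
225 * 2.1 = 472.5

472.5 damage


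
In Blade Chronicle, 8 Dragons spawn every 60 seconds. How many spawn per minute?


Spawns per minute = count * (60 / interval)
= 8 * (60 / 60)
= 8 * 1.0
= 8.0

8.0 per minute


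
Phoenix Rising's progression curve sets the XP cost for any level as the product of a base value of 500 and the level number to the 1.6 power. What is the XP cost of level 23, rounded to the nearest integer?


XP = 500 * level^1.6
Substitute level = 23:
XP = 500 * 23^1.6
= 500 * 150.9262
= 75463

75463 XP


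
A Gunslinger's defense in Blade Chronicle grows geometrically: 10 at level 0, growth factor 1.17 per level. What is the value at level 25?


value = base * growth^level
= 10 * 1.17^25
= 10 * 50.657826
= 506.58

506.58 defense


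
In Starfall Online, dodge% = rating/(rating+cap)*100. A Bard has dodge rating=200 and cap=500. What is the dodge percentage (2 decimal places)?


dodge% = 200 / (200 + 500) * 100
= 200 / 700 * 100
= 0.285714 * 100
= 28.57%

28.57%


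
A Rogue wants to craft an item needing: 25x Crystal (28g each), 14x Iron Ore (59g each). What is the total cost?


Cost breakdown:
  Crystal: 25 * 28 = 700
  Iron Ore: 14 * 59 = 826
Total = 700 + 826 = 1526

1526 gold


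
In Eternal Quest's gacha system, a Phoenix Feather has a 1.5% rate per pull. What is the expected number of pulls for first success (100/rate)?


Expected pulls for a geometric distribution = 1/p = 100 / rate%
= 100 / 1.5
= 66.67

66.67 pulls


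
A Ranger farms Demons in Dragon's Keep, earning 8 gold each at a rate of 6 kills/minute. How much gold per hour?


Gold per minute = 8 * 6 = 48
Gold per hour = 48 * 60 = 2880

2880 gold/hour


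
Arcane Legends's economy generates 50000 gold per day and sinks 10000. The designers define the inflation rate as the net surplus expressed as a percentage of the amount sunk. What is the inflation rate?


Net gold = 50000 - 10000 = 40000
Inflation rate = net / sunk * 100 = 40000 / 10000 * 100
= 4.0 * 100
= 400.00%

400.00%


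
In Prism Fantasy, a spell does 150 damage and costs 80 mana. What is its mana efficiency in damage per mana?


Efficiency = damage / mana
= 150 / 80
= 1.88

1.88 dmg/mana


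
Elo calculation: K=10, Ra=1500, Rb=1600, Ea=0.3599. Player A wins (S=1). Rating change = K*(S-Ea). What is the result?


Elo update: delta = K * (S - Ea), where S = 1 (wins)
S - Ea = 1 - 0.3599 = 0.6401
Rating change = 10 * 0.6401
= 6.40

6.40 rating points


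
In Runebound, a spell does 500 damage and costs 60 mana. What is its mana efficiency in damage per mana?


Efficiency = damage / mana
= 500 / 60
= 8.33

8.33 dmg/mana


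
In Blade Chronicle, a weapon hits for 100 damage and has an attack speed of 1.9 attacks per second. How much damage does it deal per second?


DPS = damage * attack_speed
= 100 * 1.9
= 190.0

190.0 DPS


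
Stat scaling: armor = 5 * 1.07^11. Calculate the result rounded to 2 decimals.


value = base * growth^level
= 5 * 1.07^11
= 5 * 2.104852
= 10.52

10.52 armor


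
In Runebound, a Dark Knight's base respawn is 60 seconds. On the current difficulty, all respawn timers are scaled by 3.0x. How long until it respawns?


Respawn time = base * multiplier
= 60 * 3.0
= 180.0 seconds

180.0 seconds


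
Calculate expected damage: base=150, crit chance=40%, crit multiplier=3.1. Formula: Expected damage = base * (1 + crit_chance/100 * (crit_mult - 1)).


E[dmg] = base * (1 + crit_chance * (crit_mult - 1))
cc as decimal = 40/100 = 0.4
cm - 1 = 3.1 - 1 = 2.1
Bonus factor = 0.4 * 2.1 = 0.84
Total multiplier = 1 + 0.84 = 1.84
Expected damage = 150 * 1.84 = 276.00

276.00 damage


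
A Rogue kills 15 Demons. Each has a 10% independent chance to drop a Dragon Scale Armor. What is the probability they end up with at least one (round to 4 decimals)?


P(at least one) = 1 - P(none) = 1 - (1-p)^n
p = 10/100 = 0.1
1 - p = 0.9
(1 - p)^15 = 0.9^15 = 0.205891
P(at least one) = 1 - 0.205891 = 0.7941

0.7941


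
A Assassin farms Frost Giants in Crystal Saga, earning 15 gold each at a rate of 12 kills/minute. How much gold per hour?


Gold per minute = 15 * 12 = 180
Gold per hour = 180 * 60 = 10800

10800 gold/hour


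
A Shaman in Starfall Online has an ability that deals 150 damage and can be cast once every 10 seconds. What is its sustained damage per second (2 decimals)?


DPS = damage / cooldown
= 150 / 10
= 15.00

15.00 DPS


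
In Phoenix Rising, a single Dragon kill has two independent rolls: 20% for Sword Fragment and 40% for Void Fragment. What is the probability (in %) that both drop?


For independent events, P(both) = P(A) * P(B)
= 20% * 40%
= 800 / 100 %
= 8.0%

8.0%


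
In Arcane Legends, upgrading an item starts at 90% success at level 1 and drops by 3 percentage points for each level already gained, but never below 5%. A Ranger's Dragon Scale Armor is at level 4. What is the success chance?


raw_rate = 90 - 3 * (4 - 1)
= 90 - 3 * 3
= 90 - 9
= 81
Apply floor: max(81, 5) = 81%

81%


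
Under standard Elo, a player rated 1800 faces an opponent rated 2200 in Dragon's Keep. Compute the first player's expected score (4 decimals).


Elo expected score: Ea = 1/(1 + 10^((Rb-Ra)/400))
Rb - Ra = 2200 - 1800 = 400
(Rb-Ra)/400 = 400/400 = 1.0
10^1.0 = 10.0
Ea = 1/(1 + 10.0) = 1/11.0 = 0.0909

0.0909


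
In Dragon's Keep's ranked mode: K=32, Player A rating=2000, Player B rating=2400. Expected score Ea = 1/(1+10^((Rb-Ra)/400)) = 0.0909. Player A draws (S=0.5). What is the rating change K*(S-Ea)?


Elo update: delta = K * (S - Ea), where S = 0.5 (draws)
S - Ea = 0.5 - 0.0909 = 0.4091
Rating change = 32 * 0.4091
= 13.09

13.09 rating points


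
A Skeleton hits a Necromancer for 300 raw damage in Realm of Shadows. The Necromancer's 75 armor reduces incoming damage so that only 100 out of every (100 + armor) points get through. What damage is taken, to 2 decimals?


actual = 300 * 100 / (100 + 75)
= 300 * 100 / 175
= 30000 / 175
= 171.43

171.43 damage


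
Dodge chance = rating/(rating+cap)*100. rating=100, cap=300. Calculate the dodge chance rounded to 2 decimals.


dodge% = 100 / (100 + 300) * 100
= 100 / 400 * 100
= 0.25 * 100
= 25.00%

25.00%


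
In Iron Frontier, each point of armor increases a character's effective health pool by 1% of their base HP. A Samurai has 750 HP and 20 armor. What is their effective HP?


EHP = 750 * (1 + 20/100)
= 750 * (1 + 0.2)
= 750 * 1.2
= 900.0

900.0 EHP


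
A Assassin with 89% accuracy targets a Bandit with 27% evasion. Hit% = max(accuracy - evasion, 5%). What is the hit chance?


accuracy - evasion = 89 - 27 = 62
Apply floor: max(62, 5) = 62
Hit chance = 62%

62%


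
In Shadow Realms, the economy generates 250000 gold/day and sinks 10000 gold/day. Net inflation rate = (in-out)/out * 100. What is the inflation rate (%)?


Net gold = 250000 - 10000 = 240000
Inflation rate = net / sunk * 100 = 240000 / 10000 * 100
= 24.0 * 100
= 2400.00%

2400.00%


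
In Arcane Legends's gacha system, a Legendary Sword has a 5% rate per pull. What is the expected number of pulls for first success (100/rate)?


Expected pulls for a geometric distribution = 1/p = 100 / rate%
= 100 / 5
= 20.0

20.0 pulls


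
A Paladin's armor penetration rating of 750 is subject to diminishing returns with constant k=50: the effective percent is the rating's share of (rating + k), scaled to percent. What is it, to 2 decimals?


effective% = rating / (rating + k) * 100
= 750 / (750 + 50) * 100
= 750 / 800 * 100
= 0.9375 * 100
= 93.75%

93.75%


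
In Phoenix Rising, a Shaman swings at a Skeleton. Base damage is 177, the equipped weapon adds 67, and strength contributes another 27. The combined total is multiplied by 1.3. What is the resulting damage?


Sum base + weapon + str = 177 + 67 + 27 = 271
Multiply by 1.3:
271 * 1.3 = 352.3

352.3 damage


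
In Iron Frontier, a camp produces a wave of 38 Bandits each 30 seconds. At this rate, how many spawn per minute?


Spawns per minute = count * (60 / interval)
= 38 * (60 / 30)
= 38 * 2.0
= 76.0

76.0 per minute


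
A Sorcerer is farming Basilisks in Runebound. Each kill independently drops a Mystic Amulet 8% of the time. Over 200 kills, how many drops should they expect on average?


Expected drops = kills * (drop_rate / 100)
= 200 * (8 / 100)
= 200 * 0.08
= 16.0

16.0 drops


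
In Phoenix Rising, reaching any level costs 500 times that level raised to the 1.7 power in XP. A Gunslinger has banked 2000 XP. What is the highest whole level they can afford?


XP = 500 * level^1.7, so level = (XP / 500)^(1/1.7)
= (2000 / 500)^(1/1.7)
= 4.0^0.5882
= 2.2602
Floor: level = 2

level 2


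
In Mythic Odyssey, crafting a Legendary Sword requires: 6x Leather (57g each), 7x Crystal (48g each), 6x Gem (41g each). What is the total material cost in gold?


Cost breakdown:
  Leather: 6 * 57 = 342
  Crystal: 7 * 48 = 336
  Gem: 6 * 41 = 246
Total = 342 + 336 + 246 = 924

924 gold


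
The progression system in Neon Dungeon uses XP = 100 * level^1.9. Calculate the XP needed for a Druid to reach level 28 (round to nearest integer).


XP = 100 * level^1.9
Substitute level = 28:
XP = 100 * 28^1.9
= 100 * 561.824
= 56182

56182 XP


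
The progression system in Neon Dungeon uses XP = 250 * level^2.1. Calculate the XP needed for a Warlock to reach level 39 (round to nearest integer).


XP = 250 * level^2.1
Substitute level = 39:
XP = 250 * 39^2.1
= 250 * 2193.9952
= 548499

548499 XP


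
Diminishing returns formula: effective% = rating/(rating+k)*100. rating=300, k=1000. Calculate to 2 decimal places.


effective% = rating / (rating + k) * 100
= 300 / (300 + 1000) * 100
= 300 / 1300 * 100
= 0.230769 * 100
= 23.08%

23.08%


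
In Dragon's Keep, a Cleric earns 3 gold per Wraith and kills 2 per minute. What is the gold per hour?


Gold per minute = 3 * 2 = 6
Gold per hour = 6 * 60 = 360

360 gold/hour


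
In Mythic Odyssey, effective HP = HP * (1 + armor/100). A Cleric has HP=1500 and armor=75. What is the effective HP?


EHP = 1500 * (1 + 75/100)
= 1500 * (1 + 0.75)
= 1500 * 1.75
= 2625.0

2625.0 EHP


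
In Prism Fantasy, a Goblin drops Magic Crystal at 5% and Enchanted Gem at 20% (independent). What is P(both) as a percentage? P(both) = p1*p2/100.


For independent events, P(both) = P(A) * P(B)
= 5% * 20%
= 100 / 100 %
= 1.0%

1.0%


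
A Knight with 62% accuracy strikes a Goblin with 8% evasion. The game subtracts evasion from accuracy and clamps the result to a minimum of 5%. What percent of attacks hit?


accuracy - evasion = 62 - 8 = 54
Apply floor: max(54, 5) = 54
Hit chance = 54%

54%


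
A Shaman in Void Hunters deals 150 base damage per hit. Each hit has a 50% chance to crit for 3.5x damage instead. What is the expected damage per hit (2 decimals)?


E[dmg] = base * (1 + crit_chance * (crit_mult - 1))
cc as decimal = 50/100 = 0.5
cm - 1 = 3.5 - 1 = 2.5
Bonus factor = 0.5 * 2.5 = 1.25
Total multiplier = 1 + 1.25 = 2.25
Expected damage = 150 * 2.25 = 337.50

337.50 damage


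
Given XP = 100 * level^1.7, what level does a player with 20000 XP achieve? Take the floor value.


XP = 100 * level^1.7, so level = (XP / 100)^(1/1.7)
= (20000 / 100)^(1/1.7)
= 200.0^0.5882
= 22.5708
Floor: level = 22

level 22


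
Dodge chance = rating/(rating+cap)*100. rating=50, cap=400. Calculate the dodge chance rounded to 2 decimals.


dodge% = 50 / (50 + 400) * 100
= 50 / 450 * 100
= 0.111111 * 100
= 11.11%

11.11%


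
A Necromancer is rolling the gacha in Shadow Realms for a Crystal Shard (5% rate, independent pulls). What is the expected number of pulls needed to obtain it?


Expected pulls for a geometric distribution = 1/p = 100 / rate%
= 100 / 5
= 20.0

20.0 pulls


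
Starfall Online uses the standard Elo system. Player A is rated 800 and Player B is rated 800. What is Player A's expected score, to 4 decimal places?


Elo expected score: Ea = 1/(1 + 10^((Rb-Ra)/400))
Rb - Ra = 800 - 800 = 0
(Rb-Ra)/400 = 0/400 = 0.0
10^0.0 = 1.0
Ea = 1/(1 + 1.0) = 1/2.0 = 0.5000

0.5000


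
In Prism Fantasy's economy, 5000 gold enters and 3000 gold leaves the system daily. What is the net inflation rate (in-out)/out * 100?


Net gold = 5000 - 3000 = 2000
Inflation rate = net / sunk * 100 = 2000 / 3000 * 100
= 0.666667 * 100
= 66.67%

66.67%


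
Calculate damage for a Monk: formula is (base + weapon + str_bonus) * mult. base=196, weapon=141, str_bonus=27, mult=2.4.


Sum base + weapon + str = 196 + 141 + 27 = 364
Multiply by 2.4:
364 * 2.4 = 873.6

873.6 damage


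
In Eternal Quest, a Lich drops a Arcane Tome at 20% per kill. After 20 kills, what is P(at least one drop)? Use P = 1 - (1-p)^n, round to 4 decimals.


P(at least one) = 1 - P(none) = 1 - (1-p)^n
p = 20/100 = 0.2
1 - p = 0.8
(1 - p)^20 = 0.8^20 = 0.011529
P(at least one) = 1 - 0.011529 = 0.9885

0.9885


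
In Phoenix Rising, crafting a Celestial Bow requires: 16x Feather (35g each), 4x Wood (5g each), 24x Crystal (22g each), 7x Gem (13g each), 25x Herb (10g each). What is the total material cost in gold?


Cost breakdown:
  Feather: 16 * 35 = 560
  Wood: 4 * 5 = 20
  Crystal: 24 * 22 = 528
  Gem: 7 * 13 = 91
  Herb: 25 * 10 = 250
Total = 560 + 20 + 528 + 91 + 250 = 1449

1449 gold


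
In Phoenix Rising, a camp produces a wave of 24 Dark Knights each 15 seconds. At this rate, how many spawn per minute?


Spawns per minute = count * (60 / interval)
= 24 * (60 / 15)
= 24 * 4.0
= 96.0

96.0 per minute


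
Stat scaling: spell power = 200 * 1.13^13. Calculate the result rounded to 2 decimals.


value = base * growth^level
= 200 * 1.13^13
= 200 * 4.898011
= 979.60

979.60 spell power


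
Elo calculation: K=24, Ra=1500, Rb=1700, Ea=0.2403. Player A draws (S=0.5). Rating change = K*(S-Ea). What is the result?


Elo update: delta = K * (S - Ea), where S = 0.5 (draws)
S - Ea = 0.5 - 0.2403 = 0.2597
Rating change = 24 * 0.2597
= 6.23

6.23 rating points


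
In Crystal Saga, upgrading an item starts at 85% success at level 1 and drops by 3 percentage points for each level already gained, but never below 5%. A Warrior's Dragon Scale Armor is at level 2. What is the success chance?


raw_rate = 85 - 3 * (2 - 1)
= 85 - 3 * 1
= 85 - 3
= 82
Apply floor: max(82, 5) = 82%

82%


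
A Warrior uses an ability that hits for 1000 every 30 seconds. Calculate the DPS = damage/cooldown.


DPS = damage / cooldown
= 1000 / 30
= 33.33

33.33 DPS


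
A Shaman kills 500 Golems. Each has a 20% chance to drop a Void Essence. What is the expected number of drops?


Expected drops = kills * (drop_rate / 100)
= 500 * (20 / 100)
= 500 * 0.2
= 100.0

100.0 drops


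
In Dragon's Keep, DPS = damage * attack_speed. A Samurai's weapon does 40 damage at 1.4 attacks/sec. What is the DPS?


DPS = damage * attack_speed
= 40 * 1.4
= 56.0

56.0 DPS


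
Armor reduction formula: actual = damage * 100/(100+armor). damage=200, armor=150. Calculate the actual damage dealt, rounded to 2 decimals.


actual = 200 * 100 / (100 + 150)
= 200 * 100 / 250
= 20000 / 250
= 80.00

80.00 damage


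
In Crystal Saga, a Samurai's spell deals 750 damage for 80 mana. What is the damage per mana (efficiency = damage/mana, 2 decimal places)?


Efficiency = damage / mana
= 750 / 80
= 9.38

9.38 dmg/mana


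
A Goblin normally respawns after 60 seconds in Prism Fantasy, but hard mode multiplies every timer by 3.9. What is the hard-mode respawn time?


Respawn time = base * multiplier
= 60 * 3.9
= 234.0 seconds

234.0 seconds


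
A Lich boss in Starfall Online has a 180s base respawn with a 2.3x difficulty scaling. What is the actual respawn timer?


Respawn time = base * multiplier
= 180 * 2.3
= 414.0 seconds

414.0 seconds


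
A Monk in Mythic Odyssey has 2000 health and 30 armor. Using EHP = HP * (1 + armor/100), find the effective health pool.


EHP = 2000 * (1 + 30/100)
= 2000 * (1 + 0.3)
= 2000 * 1.3
= 2600.0

2600.0 EHP


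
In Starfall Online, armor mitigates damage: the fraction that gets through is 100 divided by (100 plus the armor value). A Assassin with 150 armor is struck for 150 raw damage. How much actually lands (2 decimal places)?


actual = 150 * 100 / (100 + 150)
= 150 * 100 / 250
= 15000 / 250
= 60.00

60.00 damage


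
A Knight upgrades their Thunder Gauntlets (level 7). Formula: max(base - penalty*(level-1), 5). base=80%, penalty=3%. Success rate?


raw_rate = 80 - 3 * (7 - 1)
= 80 - 3 * 6
= 80 - 18
= 62
Apply floor: max(62, 5) = 62%

62%


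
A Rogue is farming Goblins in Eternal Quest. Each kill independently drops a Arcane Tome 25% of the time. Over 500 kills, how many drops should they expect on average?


Expected drops = kills * (drop_rate / 100)
= 500 * (25 / 100)
= 500 * 0.25
= 125.0

125.0 drops


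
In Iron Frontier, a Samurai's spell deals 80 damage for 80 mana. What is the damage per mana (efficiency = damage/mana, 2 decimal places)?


Efficiency = damage / mana
= 80 / 80
= 1.00

1.00 dmg/mana


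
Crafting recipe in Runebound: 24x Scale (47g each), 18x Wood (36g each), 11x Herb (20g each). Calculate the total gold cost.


Cost breakdown:
  Scale: 24 * 47 = 1128
  Wood: 18 * 36 = 648
  Herb: 11 * 20 = 220
Total = 1128 + 648 + 220 = 1996

1996 gold


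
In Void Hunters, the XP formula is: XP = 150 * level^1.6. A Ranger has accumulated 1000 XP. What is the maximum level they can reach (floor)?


XP = 150 * level^1.6, so level = (XP / 150)^(1/1.6)
= (1000 / 150)^(1/1.6)
= 6.6667^0.625
= 3.273
Floor: level = 3

level 3


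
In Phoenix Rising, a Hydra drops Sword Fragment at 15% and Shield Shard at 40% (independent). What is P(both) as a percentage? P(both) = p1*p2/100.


For independent events, P(both) = P(A) * P(B)
= 15% * 40%
= 600 / 100 %
= 6.0%

6.0%


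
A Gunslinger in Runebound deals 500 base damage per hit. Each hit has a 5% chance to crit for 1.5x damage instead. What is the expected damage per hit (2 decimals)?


E[dmg] = base * (1 + crit_chance * (crit_mult - 1))
cc as decimal = 5/100 = 0.05
cm - 1 = 1.5 - 1 = 0.5
Bonus factor = 0.05 * 0.5 = 0.025
Total multiplier = 1 + 0.025 = 1.025
Expected damage = 500 * 1.025 = 512.50

512.50 damage


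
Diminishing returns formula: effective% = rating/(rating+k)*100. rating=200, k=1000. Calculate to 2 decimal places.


effective% = rating / (rating + k) * 100
= 200 / (200 + 1000) * 100
= 200 / 1200 * 100
= 0.166667 * 100
= 16.67%

16.67%


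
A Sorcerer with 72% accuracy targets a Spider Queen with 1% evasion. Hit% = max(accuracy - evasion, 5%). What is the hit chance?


accuracy - evasion = 72 - 1 = 71
Apply floor: max(71, 5) = 71
Hit chance = 71%

71%


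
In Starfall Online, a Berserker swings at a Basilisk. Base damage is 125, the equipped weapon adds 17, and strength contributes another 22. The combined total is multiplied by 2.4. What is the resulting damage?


Sum base + weapon + str = 125 + 17 + 22 = 164
Multiply by 2.4:
164 * 2.4 = 393.6

393.6 damage


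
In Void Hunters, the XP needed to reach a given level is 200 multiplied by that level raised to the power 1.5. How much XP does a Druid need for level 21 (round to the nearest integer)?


XP = 200 * level^1.5
Substitute level = 21:
XP = 200 * 21^1.5
= 200 * 96.2341
= 19247

19247 XP


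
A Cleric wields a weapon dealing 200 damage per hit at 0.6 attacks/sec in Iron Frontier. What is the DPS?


DPS = damage * attack_speed
= 200 * 0.6
= 120.0

120.0 DPS


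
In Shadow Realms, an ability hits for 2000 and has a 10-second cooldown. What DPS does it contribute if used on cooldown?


DPS = damage / cooldown
= 2000 / 10
= 200.00

200.00 DPS


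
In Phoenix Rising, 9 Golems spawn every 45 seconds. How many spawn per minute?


Spawns per minute = count * (60 / interval)
= 9 * (60 / 45)
= 9 * 1.3333
= 12.0

12.0 per minute


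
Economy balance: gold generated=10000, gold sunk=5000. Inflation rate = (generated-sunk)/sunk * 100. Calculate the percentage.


Net gold = 10000 - 5000 = 5000
Inflation rate = net / sunk * 100 = 5000 / 5000 * 100
= 1.0 * 100
= 100.00%

100.00%


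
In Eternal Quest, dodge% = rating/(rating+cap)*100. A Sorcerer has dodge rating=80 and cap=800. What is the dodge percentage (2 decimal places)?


dodge% = 80 / (80 + 800) * 100
= 80 / 880 * 100
= 0.090909 * 100
= 9.09%

9.09%


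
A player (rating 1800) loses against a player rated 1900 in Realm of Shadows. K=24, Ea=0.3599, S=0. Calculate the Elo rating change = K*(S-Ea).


Elo update: delta = K * (S - Ea), where S = 0 (loses)
S - Ea = 0 - 0.3599 = -0.3599
Rating change = 24 * -0.3599
= -8.64

-8.64 rating points


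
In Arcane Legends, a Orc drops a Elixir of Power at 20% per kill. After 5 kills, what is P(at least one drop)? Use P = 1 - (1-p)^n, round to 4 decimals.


P(at least one) = 1 - P(none) = 1 - (1-p)^n
p = 20/100 = 0.2
1 - p = 0.8
(1 - p)^5 = 0.8^5 = 0.327680
P(at least one) = 1 - 0.327680 = 0.6723

0.6723


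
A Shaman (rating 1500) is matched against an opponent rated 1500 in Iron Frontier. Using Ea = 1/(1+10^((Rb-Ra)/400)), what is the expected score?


Elo expected score: Ea = 1/(1 + 10^((Rb-Ra)/400))
Rb - Ra = 1500 - 1500 = 0
(Rb-Ra)/400 = 0/400 = 0.0
10^0.0 = 1.0
Ea = 1/(1 + 1.0) = 1/2.0 = 0.5000

0.5000


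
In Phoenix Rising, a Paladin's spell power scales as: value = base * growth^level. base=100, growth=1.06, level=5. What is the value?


value = base * growth^level
= 100 * 1.06^5
= 100 * 1.338226
= 133.82

133.82 spell power


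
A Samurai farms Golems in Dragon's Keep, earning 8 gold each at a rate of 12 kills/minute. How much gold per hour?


Gold per minute = 8 * 12 = 96
Gold per hour = 96 * 60 = 5760

5760 gold/hour


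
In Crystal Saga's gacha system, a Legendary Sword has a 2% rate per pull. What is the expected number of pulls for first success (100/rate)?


Expected pulls for a geometric distribution = 1/p = 100 / rate%
= 100 / 2
= 50.0

50.0 pulls


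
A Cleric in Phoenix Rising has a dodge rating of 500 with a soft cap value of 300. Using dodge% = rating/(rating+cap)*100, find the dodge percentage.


dodge% = 500 / (500 + 300) * 100
= 500 / 800 * 100
= 0.625 * 100
= 62.50%

62.50%


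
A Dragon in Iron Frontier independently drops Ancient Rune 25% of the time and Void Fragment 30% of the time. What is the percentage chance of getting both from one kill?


For independent events, P(both) = P(A) * P(B)
= 25% * 30%
= 750 / 100 %
= 7.5%

7.5%


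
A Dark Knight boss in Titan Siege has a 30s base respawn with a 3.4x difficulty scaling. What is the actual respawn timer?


Respawn time = base * multiplier
= 30 * 3.4
= 102.0 seconds

102.0 seconds


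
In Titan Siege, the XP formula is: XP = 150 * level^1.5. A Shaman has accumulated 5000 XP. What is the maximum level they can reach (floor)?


XP = 150 * level^1.5, so level = (XP / 150)^(1/1.5)
= (5000 / 150)^(1/1.5)
= 33.3333^0.6667
= 10.3574
Floor: level = 10

level 10


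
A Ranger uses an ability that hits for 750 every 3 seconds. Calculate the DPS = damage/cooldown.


DPS = damage / cooldown
= 750 / 3
= 250.00

250.00 DPS


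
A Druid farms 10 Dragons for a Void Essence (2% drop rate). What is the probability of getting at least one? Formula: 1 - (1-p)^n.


P(at least one) = 1 - P(none) = 1 - (1-p)^n
p = 2/100 = 0.02
1 - p = 0.98
(1 - p)^10 = 0.98^10 = 0.817073
P(at least one) = 1 - 0.817073 = 0.1829

0.1829


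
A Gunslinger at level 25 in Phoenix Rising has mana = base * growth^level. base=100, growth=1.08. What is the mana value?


value = base * growth^level
= 100 * 1.08^25
= 100 * 6.848475
= 684.85

684.85 mana


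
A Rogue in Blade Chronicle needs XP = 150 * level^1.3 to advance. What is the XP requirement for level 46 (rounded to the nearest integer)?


XP = 150 * level^1.3
Substitute level = 46:
XP = 150 * 46^1.3
= 150 * 145.0725
= 21761

21761 XP


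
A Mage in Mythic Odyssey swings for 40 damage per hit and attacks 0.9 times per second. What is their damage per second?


DPS = damage * attack_speed
= 40 * 0.9
= 36.0

36.0 DPS


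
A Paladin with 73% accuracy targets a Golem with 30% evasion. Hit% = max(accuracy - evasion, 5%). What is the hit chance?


accuracy - evasion = 73 - 30 = 43
Apply floor: max(43, 5) = 43
Hit chance = 43%

43%


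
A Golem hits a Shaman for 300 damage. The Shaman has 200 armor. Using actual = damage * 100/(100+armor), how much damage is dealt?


actual = 300 * 100 / (100 + 200)
= 300 * 100 / 300
= 30000 / 300
= 100.00

100.00 damage


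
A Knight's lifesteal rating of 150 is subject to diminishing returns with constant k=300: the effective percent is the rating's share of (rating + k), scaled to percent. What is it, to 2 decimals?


effective% = rating / (rating + k) * 100
= 150 / (150 + 300) * 100
= 150 / 450 * 100
= 0.333333 * 100
= 33.33%

33.33%


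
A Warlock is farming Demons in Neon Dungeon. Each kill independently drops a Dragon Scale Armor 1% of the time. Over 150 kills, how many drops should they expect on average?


Expected drops = kills * (drop_rate / 100)
= 150 * (1 / 100)
= 150 * 0.01
= 1.5

1.5 drops


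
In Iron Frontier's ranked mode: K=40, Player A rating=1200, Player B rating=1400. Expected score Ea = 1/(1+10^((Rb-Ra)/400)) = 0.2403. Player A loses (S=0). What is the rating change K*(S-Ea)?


Elo update: delta = K * (S - Ea), where S = 0 (loses)
S - Ea = 0 - 0.2403 = -0.2403
Rating change = 40 * -0.2403
= -9.61

-9.61 rating points


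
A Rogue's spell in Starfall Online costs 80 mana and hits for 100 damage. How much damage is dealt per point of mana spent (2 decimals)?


Efficiency = damage / mana
= 100 / 80
= 1.25

1.25 dmg/mana


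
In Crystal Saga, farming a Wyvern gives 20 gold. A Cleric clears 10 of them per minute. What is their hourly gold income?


Gold per minute = 20 * 10 = 200
Gold per hour = 200 * 60 = 12000

12000 gold/hour


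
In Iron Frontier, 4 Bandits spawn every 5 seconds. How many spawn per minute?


Spawns per minute = count * (60 / interval)
= 4 * (60 / 5)
= 4 * 12.0
= 48.0

48.0 per minute


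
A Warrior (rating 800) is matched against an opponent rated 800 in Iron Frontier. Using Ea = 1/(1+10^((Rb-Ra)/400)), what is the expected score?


Elo expected score: Ea = 1/(1 + 10^((Rb-Ra)/400))
Rb - Ra = 800 - 800 = 0
(Rb-Ra)/400 = 0/400 = 0.0
10^0.0 = 1.0
Ea = 1/(1 + 1.0) = 1/2.0 = 0.5000

0.5000


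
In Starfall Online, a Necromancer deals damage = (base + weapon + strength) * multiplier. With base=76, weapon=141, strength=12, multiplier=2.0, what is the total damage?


Sum base + weapon + str = 76 + 141 + 12 = 229
Multiply by 2.0:
229 * 2.0 = 458.0

458.0 damage


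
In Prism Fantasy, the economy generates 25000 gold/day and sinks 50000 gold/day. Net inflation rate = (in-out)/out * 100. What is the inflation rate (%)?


Net gold = 25000 - 50000 = -25000
Inflation rate = net / sunk * 100 = -25000 / 50000 * 100
= -0.5 * 100
= -50.00%

-50.00%


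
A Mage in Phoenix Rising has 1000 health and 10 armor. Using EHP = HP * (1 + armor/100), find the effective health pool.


EHP = 1000 * (1 + 10/100)
= 1000 * (1 + 0.1)
= 1000 * 1.1
= 1100.0

1100.0 EHP


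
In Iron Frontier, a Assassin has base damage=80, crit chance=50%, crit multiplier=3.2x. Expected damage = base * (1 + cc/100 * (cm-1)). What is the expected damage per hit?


E[dmg] = base * (1 + crit_chance * (crit_mult - 1))
cc as decimal = 50/100 = 0.5
cm - 1 = 3.2 - 1 = 2.2
Bonus factor = 0.5 * 2.2 = 1.1
Total multiplier = 1 + 1.1 = 2.1
Expected damage = 80 * 2.1 = 168.00

168.00 damage


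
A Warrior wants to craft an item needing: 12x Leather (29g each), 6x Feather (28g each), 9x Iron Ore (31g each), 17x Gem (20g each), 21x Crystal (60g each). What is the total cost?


Cost breakdown:
  Leather: 12 * 29 = 348
  Feather: 6 * 28 = 168
  Iron Ore: 9 * 31 = 279
  Gem: 17 * 20 = 340
  Crystal: 21 * 60 = 1260
Total = 348 + 168 + 279 + 340 + 1260 = 2395

2395 gold


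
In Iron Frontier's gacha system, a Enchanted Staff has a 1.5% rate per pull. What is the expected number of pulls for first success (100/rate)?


Expected pulls for a geometric distribution = 1/p = 100 / rate%
= 100 / 1.5
= 66.67

66.67 pulls


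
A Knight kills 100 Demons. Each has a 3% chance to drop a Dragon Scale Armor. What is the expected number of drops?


Expected drops = kills * (drop_rate / 100)
= 100 * (3 / 100)
= 100 * 0.03
= 3.0

3.0 drops


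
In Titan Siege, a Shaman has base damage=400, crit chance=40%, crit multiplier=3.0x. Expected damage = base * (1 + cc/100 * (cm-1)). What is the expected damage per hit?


E[dmg] = base * (1 + crit_chance * (crit_mult - 1))
cc as decimal = 40/100 = 0.4
cm - 1 = 3.0 - 1 = 2.0
Bonus factor = 0.4 * 2.0 = 0.8
Total multiplier = 1 + 0.8 = 1.8
Expected damage = 400 * 1.8 = 720.00

720.00 damage


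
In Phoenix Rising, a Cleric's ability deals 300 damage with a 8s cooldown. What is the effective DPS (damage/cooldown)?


DPS = damage / cooldown
= 300 / 8
= 37.50

37.50 DPS


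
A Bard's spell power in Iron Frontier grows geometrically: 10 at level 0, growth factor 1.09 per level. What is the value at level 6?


value = base * growth^level
= 10 * 1.09^6
= 10 * 1.6771
= 16.77

16.77 spell power


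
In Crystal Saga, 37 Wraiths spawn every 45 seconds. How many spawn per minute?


Spawns per minute = count * (60 / interval)
= 37 * (60 / 45)
= 37 * 1.3333
= 49.33

49.33 per minute


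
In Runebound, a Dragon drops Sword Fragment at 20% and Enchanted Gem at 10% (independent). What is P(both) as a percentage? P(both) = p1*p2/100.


For independent events, P(both) = P(A) * P(B)
= 20% * 10%
= 200 / 100 %
= 2.0%

2.0%


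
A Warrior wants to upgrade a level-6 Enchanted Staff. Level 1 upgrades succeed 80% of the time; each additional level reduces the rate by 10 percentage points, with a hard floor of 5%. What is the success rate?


raw_rate = 80 - 10 * (6 - 1)
= 80 - 10 * 5
= 80 - 50
= 30
Apply floor: max(30, 5) = 30%

30%


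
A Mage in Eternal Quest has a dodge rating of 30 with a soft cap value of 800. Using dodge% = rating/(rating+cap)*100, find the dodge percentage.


dodge% = 30 / (30 + 800) * 100
= 30 / 830 * 100
= 0.036145 * 100
= 3.61%

3.61%
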